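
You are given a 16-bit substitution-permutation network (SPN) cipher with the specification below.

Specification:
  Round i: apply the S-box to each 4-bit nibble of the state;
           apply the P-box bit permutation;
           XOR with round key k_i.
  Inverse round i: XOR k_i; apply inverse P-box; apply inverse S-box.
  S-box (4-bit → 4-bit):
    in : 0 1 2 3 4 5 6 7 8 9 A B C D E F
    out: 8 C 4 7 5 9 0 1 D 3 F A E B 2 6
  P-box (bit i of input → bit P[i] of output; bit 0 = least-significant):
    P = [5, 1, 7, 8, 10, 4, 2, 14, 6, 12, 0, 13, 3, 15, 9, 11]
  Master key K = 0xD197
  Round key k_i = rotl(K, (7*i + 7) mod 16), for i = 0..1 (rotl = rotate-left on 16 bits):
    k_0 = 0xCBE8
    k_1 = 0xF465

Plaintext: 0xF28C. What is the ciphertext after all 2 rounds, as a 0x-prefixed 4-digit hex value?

0xCCE6

s_0 = plaintext = 0xF28C
s_1 = Round(s_0, k_0) = 0x0C6F
s_2 = Round(s_1, k_1) = 0xCCE6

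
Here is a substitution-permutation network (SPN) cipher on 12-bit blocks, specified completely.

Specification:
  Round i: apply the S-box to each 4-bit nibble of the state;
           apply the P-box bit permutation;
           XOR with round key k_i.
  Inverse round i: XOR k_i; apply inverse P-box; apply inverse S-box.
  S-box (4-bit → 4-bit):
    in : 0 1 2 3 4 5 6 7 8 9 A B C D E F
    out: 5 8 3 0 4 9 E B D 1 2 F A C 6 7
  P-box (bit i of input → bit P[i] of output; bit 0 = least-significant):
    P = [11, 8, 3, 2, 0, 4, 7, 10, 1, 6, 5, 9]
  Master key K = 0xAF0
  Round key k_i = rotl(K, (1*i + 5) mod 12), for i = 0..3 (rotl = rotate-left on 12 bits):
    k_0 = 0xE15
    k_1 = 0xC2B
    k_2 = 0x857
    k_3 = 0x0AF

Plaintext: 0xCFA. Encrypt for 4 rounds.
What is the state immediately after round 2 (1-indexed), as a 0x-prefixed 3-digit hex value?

0xA13

s_0 = plaintext = 0xCFA
s_1 = Round(s_0, k_0) = 0xDC4
s_2 = Round(s_1, k_1) = 0xA13
s_3 = Round(s_2, k_2) = 0xC17
s_4 = Round(s_3, k_3) = 0xFEB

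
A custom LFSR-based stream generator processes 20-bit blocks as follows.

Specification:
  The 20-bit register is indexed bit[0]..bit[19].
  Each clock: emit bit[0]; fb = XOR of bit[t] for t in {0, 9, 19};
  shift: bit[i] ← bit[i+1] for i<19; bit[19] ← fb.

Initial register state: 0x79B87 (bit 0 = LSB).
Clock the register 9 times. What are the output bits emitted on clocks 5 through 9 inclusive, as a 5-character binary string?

reg_0 = 0x79B87
clock 1: out=1, reg = 0x3CDC3
clock 2: out=1, reg = 0x9E6E1
clock 3: out=1, reg = 0xCF370
clock 4: out=0, reg = 0x679B8
clock 5: out=0, reg = 0x33CDC
clock 6: out=0, reg = 0x19E6E
clock 7: out=0, reg = 0x8CF37
clock 8: out=1, reg = 0xC679B
clock 9: out=1, reg = 0xE33CD

00011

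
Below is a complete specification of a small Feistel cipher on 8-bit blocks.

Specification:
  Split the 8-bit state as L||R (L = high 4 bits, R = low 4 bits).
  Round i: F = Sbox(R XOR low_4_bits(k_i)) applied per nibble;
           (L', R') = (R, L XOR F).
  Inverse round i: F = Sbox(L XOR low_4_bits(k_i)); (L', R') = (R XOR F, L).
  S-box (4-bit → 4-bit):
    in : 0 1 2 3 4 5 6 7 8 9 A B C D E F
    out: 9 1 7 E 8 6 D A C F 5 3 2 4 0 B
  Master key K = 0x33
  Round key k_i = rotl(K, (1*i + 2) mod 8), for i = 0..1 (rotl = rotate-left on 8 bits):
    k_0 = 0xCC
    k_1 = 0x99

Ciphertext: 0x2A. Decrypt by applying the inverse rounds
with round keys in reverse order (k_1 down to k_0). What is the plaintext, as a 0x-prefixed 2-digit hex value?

s_0 = ciphertext = 0x2A
s_1 = InvRound(s_0, k_1) = 0x92
s_2 = InvRound(s_1, k_0) = 0x49

0x49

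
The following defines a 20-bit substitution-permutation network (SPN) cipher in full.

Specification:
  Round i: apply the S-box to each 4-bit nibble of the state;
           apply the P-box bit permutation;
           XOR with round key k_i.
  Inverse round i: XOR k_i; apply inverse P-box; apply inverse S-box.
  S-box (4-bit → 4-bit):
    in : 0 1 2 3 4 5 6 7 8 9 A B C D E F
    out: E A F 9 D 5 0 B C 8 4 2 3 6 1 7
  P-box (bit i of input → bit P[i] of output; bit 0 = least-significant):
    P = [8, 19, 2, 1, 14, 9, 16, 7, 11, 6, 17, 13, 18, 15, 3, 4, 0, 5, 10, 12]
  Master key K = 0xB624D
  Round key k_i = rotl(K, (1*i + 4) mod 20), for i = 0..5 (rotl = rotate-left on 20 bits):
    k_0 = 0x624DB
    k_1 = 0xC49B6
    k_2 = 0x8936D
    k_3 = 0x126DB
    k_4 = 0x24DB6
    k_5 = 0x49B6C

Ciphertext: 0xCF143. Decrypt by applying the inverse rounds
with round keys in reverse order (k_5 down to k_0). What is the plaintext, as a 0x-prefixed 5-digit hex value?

s_0 = ciphertext = 0xCF143
s_1 = InvRound(s_0, k_5) = 0xCA3C0
s_2 = InvRound(s_1, k_4) = 0xD72C0
s_3 = InvRound(s_2, k_3) = 0x446E1
s_4 = InvRound(s_3, k_2) = 0x8F63F
s_5 = InvRound(s_4, k_1) = 0x4F31E
s_6 = InvRound(s_5, k_0) = 0x4BD75

0x4BD75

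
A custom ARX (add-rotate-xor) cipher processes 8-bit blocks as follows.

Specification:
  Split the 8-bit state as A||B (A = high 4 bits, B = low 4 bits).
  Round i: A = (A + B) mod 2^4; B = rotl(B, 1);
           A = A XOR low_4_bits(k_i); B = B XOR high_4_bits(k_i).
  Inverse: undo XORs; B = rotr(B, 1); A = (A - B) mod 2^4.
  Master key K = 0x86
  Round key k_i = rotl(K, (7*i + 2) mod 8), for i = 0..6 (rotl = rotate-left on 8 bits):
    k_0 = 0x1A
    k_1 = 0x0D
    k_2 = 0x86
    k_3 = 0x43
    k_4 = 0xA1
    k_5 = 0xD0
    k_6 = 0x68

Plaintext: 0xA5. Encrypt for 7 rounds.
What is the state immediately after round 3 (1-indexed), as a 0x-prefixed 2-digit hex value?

0x26

s_0 = plaintext = 0xA5
s_1 = Round(s_0, k_0) = 0x5B
s_2 = Round(s_1, k_1) = 0xD7
s_3 = Round(s_2, k_2) = 0x26
s_4 = Round(s_3, k_3) = 0xB8
s_5 = Round(s_4, k_4) = 0x2B
s_6 = Round(s_5, k_5) = 0xDA
s_7 = Round(s_6, k_6) = 0xF3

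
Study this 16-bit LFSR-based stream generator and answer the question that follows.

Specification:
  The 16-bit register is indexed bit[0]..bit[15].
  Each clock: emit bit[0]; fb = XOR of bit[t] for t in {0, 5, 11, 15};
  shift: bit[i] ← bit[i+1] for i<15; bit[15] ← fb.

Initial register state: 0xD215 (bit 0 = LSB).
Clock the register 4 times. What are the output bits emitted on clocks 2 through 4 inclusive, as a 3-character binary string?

010

reg_0 = 0xD215
clock 1: out=1, reg = 0x690A
clock 2: out=0, reg = 0xB485
clock 3: out=1, reg = 0x5A42
clock 4: out=0, reg = 0xAD21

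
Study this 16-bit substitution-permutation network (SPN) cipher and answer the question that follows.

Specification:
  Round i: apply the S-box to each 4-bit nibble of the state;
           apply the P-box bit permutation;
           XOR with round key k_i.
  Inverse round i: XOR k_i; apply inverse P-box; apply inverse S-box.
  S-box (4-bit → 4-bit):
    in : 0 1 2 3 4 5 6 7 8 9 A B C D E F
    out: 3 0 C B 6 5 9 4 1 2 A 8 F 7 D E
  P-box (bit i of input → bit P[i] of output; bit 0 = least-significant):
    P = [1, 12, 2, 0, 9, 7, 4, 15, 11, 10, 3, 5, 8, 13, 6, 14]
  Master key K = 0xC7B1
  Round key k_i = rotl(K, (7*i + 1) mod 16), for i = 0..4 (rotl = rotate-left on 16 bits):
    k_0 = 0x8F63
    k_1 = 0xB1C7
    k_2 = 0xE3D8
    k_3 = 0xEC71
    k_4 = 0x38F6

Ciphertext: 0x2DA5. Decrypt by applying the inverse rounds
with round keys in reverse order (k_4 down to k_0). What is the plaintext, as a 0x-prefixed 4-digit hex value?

s_0 = ciphertext = 0x2DA5
s_1 = InvRound(s_0, k_4) = 0x5973
s_2 = InvRound(s_1, k_3) = 0x09B0
s_3 = InvRound(s_2, k_2) = 0xFE61
s_4 = InvRound(s_3, k_1) = 0x6305
s_5 = InvRound(s_4, k_0) = 0xF3B5

0xF3B5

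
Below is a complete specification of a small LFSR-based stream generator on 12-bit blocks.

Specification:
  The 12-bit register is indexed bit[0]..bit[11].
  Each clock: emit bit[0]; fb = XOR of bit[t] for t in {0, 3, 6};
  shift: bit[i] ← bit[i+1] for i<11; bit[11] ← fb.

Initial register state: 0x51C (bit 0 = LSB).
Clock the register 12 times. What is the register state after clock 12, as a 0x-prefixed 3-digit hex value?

0x96B

reg_0 = 0x51C
clock 1: out=0, reg = 0xA8E
clock 2: out=0, reg = 0xD47
clock 3: out=1, reg = 0x6A3
clock 4: out=1, reg = 0xB51
clock 5: out=1, reg = 0x5A8
clock 6: out=0, reg = 0xAD4
clock 7: out=0, reg = 0xD6A
clock 8: out=0, reg = 0x6B5
clock 9: out=1, reg = 0xB5A
clock 10: out=0, reg = 0x5AD
clock 11: out=1, reg = 0x2D6
clock 12: out=0, reg = 0x96B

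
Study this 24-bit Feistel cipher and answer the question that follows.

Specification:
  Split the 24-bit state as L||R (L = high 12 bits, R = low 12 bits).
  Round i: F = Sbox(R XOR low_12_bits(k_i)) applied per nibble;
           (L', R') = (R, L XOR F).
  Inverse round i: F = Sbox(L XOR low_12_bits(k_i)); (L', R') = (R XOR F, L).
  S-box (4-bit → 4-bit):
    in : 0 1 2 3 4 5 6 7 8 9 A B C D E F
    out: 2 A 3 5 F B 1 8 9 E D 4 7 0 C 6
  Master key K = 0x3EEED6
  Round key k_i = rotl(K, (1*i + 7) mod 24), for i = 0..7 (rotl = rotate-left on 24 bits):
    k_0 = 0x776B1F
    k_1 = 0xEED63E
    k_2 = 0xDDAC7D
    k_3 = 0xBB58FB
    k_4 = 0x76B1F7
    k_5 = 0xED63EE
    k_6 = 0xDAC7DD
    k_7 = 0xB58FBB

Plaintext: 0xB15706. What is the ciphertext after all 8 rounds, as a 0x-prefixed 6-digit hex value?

0x557BA7

s_0 = plaintext = 0xB15706
s_1 = Round(s_0, k_0) = 0x706CBB
s_2 = Round(s_1, k_1) = 0xCBBA9D
s_3 = Round(s_2, k_2) = 0xA9DD79
s_4 = Round(s_3, k_3) = 0xD7910E
s_5 = Round(s_4, k_4) = 0x10EF17
s_6 = Round(s_5, k_5) = 0xF17660
s_7 = Round(s_6, k_6) = 0x660557
s_8 = Round(s_7, k_7) = 0x557BA7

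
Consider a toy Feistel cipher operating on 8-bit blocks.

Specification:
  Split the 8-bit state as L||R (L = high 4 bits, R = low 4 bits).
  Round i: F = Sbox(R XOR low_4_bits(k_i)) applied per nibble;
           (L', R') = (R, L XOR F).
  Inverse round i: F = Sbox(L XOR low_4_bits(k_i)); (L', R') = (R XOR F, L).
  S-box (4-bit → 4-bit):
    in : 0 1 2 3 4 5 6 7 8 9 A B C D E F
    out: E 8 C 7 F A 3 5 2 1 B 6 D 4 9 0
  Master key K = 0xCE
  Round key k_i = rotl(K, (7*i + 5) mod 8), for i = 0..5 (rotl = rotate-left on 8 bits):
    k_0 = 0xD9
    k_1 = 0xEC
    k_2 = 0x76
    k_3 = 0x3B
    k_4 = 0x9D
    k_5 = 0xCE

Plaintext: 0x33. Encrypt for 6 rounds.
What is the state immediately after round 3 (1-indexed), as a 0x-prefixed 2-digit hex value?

s_0 = plaintext = 0x33
s_1 = Round(s_0, k_0) = 0x38
s_2 = Round(s_1, k_1) = 0x8C
s_3 = Round(s_2, k_2) = 0xC3
s_4 = Round(s_3, k_3) = 0x3E
s_5 = Round(s_4, k_4) = 0xE4
s_6 = Round(s_5, k_5) = 0x45

0xC3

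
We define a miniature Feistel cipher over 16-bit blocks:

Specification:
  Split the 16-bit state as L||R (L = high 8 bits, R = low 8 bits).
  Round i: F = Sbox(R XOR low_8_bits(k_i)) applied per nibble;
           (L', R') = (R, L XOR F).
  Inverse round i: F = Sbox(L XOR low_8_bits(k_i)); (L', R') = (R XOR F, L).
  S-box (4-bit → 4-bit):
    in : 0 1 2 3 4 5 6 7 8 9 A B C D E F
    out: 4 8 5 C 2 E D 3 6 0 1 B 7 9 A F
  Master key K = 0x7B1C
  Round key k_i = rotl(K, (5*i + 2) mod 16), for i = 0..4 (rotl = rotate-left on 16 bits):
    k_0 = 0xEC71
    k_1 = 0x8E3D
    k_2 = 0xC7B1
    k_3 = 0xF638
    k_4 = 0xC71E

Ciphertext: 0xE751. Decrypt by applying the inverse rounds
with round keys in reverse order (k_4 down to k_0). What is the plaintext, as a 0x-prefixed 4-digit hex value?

s_0 = ciphertext = 0xE751
s_1 = InvRound(s_0, k_4) = 0xA1E7
s_2 = InvRound(s_1, k_3) = 0xE7A1
s_3 = InvRound(s_2, k_2) = 0x4CE7
s_4 = InvRound(s_3, k_1) = 0xDF4C
s_5 = InvRound(s_4, k_0) = 0x56DF

0x56DF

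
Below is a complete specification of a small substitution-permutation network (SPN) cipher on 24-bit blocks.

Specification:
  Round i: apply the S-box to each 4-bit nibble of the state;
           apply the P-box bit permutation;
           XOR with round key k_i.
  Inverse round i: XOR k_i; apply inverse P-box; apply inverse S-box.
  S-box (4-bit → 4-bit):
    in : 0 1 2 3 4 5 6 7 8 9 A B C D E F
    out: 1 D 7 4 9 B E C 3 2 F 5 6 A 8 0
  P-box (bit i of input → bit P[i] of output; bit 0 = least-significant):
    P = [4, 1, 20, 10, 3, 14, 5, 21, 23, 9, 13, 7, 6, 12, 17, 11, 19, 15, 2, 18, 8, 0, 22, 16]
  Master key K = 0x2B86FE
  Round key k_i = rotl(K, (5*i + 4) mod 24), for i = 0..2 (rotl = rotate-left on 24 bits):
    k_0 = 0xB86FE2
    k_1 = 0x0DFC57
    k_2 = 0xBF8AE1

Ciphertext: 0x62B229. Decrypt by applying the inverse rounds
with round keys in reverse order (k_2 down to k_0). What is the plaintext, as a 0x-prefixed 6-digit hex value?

0x907BED

s_0 = ciphertext = 0x62B229
s_1 = InvRound(s_0, k_2) = 0x745103
s_2 = InvRound(s_1, k_1) = 0x1243E1
s_3 = InvRound(s_2, k_0) = 0x907BED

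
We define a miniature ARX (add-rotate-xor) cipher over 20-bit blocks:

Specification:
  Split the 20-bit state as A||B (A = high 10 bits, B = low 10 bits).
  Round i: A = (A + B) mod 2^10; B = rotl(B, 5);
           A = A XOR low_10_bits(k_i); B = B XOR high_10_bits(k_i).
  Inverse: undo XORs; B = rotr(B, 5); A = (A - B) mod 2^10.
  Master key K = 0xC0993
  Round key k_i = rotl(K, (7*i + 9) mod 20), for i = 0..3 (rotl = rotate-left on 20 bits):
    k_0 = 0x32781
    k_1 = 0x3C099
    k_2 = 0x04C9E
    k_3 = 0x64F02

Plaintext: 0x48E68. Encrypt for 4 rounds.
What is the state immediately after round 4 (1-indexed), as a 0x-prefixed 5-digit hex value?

s_0 = plaintext = 0x48E68
s_1 = Round(s_0, k_0) = 0x029DA
s_2 = Round(s_1, k_1) = 0x5F7BE
s_3 = Round(s_2, k_2) = 0x697CE
s_4 = Round(s_3, k_3) = 0x9C44D

0x9C44D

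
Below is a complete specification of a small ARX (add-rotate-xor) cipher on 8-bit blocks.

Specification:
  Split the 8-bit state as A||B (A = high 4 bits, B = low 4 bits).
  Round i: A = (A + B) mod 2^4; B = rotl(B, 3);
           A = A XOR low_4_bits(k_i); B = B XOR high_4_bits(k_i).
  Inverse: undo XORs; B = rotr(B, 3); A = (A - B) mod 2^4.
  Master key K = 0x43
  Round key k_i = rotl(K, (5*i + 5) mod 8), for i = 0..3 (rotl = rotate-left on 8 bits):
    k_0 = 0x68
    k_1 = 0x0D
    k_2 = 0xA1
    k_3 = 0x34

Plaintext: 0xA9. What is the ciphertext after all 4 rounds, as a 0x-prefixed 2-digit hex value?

0x83

s_0 = plaintext = 0xA9
s_1 = Round(s_0, k_0) = 0xBA
s_2 = Round(s_1, k_1) = 0x85
s_3 = Round(s_2, k_2) = 0xC0
s_4 = Round(s_3, k_3) = 0x83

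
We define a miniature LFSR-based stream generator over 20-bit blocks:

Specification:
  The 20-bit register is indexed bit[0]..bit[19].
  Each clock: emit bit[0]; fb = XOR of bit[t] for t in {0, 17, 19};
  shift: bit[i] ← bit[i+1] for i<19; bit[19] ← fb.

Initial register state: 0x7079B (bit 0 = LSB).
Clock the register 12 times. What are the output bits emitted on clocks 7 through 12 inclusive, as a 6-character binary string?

011110

reg_0 = 0x7079B
clock 1: out=1, reg = 0x383CD
clock 2: out=1, reg = 0x1C1E6
clock 3: out=0, reg = 0x0E0F3
clock 4: out=1, reg = 0x87079
clock 5: out=1, reg = 0x4383C
clock 6: out=0, reg = 0x21C1E
clock 7: out=0, reg = 0x90E0F
clock 8: out=1, reg = 0x48707
clock 9: out=1, reg = 0xA4383
clock 10: out=1, reg = 0xD21C1
clock 11: out=1, reg = 0x690E0
clock 12: out=0, reg = 0xB4870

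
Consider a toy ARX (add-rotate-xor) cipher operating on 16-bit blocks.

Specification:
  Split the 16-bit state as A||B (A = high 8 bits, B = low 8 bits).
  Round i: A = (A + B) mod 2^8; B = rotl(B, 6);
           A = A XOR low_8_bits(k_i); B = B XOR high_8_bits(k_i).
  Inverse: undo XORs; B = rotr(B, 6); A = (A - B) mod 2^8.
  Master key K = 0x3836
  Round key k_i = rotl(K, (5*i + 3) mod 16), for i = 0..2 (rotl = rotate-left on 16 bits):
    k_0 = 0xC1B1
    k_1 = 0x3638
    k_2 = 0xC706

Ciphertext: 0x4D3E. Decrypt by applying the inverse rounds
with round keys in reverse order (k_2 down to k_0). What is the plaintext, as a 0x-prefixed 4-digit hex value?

s_0 = ciphertext = 0x4D3E
s_1 = InvRound(s_0, k_2) = 0x64E7
s_2 = InvRound(s_1, k_1) = 0x1547
s_3 = InvRound(s_2, k_0) = 0x8A1A

0x8A1A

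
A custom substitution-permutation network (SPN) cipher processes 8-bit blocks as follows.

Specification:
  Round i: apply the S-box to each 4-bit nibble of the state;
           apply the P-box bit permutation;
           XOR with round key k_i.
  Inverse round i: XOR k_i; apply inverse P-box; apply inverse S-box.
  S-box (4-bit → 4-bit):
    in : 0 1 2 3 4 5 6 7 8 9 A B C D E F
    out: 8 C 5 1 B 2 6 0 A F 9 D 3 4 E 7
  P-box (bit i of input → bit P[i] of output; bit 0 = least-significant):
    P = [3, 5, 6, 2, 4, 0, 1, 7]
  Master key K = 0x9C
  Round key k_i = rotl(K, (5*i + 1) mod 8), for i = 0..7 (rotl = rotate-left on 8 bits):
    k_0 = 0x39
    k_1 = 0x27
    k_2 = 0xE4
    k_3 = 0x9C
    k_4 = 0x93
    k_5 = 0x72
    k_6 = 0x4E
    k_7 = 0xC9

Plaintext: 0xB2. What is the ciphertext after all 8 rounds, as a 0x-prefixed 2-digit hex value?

s_0 = plaintext = 0xB2
s_1 = Round(s_0, k_0) = 0xE3
s_2 = Round(s_1, k_1) = 0xAC
s_3 = Round(s_2, k_2) = 0x5C
s_4 = Round(s_3, k_3) = 0xB5
s_5 = Round(s_4, k_4) = 0x21
s_6 = Round(s_5, k_5) = 0x24
s_7 = Round(s_6, k_6) = 0x70
s_8 = Round(s_7, k_7) = 0xCD

0xCD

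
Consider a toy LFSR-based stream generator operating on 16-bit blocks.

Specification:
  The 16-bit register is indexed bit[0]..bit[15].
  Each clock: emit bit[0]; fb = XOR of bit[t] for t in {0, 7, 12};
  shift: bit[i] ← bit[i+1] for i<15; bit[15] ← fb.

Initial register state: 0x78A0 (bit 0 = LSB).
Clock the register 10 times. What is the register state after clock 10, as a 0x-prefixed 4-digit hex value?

reg_0 = 0x78A0
clock 1: out=0, reg = 0x3C50
clock 2: out=0, reg = 0x9E28
clock 3: out=0, reg = 0xCF14
clock 4: out=0, reg = 0x678A
clock 5: out=0, reg = 0xB3C5
clock 6: out=1, reg = 0xD9E2
clock 7: out=0, reg = 0x6CF1
clock 8: out=1, reg = 0x3678
clock 9: out=0, reg = 0x9B3C
clock 10: out=0, reg = 0xCD9E

0xCD9E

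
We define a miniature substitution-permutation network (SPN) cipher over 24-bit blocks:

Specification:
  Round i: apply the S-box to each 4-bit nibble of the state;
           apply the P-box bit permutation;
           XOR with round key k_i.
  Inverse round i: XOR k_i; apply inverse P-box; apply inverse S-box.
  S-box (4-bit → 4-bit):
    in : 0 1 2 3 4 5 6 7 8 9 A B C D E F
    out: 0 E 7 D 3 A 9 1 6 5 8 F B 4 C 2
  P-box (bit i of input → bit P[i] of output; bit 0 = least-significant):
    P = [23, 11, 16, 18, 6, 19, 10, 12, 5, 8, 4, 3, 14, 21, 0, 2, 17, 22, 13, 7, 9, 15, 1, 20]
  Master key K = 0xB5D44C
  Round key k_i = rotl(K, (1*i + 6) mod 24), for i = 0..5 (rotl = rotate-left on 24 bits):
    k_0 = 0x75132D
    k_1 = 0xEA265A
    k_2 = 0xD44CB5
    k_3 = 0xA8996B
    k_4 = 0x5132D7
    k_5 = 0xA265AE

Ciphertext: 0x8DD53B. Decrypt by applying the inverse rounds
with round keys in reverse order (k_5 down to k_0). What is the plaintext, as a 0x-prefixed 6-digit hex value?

0xBD3035

s_0 = ciphertext = 0x8DD53B
s_1 = InvRound(s_0, k_5) = 0xF31D5E
s_2 = InvRound(s_1, k_4) = 0x7385D4
s_3 = InvRound(s_2, k_3) = 0xECE312
s_4 = InvRound(s_3, k_2) = 0xBE148F
s_5 = InvRound(s_4, k_1) = 0x61ED6A
s_6 = InvRound(s_5, k_0) = 0xBD3035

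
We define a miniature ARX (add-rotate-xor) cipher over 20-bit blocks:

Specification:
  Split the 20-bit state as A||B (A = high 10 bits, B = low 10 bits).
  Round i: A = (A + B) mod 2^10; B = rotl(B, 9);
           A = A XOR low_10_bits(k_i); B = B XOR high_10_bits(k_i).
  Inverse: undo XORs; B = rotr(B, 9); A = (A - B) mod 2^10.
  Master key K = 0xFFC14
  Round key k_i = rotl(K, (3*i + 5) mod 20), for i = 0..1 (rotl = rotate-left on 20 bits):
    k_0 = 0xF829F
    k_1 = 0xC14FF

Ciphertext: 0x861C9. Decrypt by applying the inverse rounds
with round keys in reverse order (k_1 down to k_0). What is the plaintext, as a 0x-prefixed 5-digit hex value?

s_0 = ciphertext = 0x861C9
s_1 = InvRound(s_0, k_1) = 0x53999
s_2 = InvRound(s_1, k_0) = 0xB78F3

0xB78F3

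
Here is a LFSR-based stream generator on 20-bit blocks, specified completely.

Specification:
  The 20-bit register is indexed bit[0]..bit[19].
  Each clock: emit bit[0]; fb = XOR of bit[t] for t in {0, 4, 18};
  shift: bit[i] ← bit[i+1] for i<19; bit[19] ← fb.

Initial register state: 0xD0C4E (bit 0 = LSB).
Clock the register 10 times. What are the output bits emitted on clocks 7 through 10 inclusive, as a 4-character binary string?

1000

reg_0 = 0xD0C4E
clock 1: out=0, reg = 0xE8627
clock 2: out=1, reg = 0x74313
clock 3: out=1, reg = 0xBA189
clock 4: out=1, reg = 0xDD0C4
clock 5: out=0, reg = 0xEE862
clock 6: out=0, reg = 0xF7431
clock 7: out=1, reg = 0xFBA18
clock 8: out=0, reg = 0x7DD0C
clock 9: out=0, reg = 0xBEE86
clock 10: out=0, reg = 0x5F743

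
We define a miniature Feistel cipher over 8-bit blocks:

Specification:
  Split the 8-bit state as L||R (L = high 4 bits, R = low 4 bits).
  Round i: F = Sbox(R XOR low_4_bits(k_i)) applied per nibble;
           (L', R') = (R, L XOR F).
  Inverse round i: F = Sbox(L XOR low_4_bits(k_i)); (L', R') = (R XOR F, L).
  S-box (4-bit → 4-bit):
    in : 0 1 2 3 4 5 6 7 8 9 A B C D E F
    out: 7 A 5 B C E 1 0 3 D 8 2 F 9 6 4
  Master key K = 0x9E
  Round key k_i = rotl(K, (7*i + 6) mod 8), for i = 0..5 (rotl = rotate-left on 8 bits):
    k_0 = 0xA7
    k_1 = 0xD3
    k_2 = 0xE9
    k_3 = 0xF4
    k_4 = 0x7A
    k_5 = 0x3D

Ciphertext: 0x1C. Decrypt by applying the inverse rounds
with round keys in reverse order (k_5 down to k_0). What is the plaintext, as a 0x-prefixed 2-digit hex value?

0x45

s_0 = ciphertext = 0x1C
s_1 = InvRound(s_0, k_5) = 0x31
s_2 = InvRound(s_1, k_4) = 0xC3
s_3 = InvRound(s_2, k_3) = 0x0C
s_4 = InvRound(s_3, k_2) = 0x10
s_5 = InvRound(s_4, k_1) = 0x51
s_6 = InvRound(s_5, k_0) = 0x45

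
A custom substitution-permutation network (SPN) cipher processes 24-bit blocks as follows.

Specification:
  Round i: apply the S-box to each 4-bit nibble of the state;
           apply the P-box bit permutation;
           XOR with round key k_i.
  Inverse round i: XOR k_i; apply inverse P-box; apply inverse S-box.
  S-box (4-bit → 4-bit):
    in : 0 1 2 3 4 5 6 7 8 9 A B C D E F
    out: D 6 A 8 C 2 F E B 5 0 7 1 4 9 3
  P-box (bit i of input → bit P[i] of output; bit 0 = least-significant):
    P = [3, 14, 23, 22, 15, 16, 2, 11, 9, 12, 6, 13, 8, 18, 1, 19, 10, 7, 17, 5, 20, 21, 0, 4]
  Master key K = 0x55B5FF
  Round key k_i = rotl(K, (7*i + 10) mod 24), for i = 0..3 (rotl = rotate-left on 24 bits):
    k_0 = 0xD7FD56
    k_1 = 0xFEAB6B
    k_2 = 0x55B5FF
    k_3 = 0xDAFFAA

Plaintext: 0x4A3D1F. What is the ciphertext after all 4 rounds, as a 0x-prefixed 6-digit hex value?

s_0 = plaintext = 0x4A3D1F
s_1 = Round(s_0, k_0) = 0xDEBD0B
s_2 = Round(s_1, k_1) = 0x7A6604
s_3 = Round(s_2, k_2) = 0xB90EA8
s_4 = Round(s_3, k_3) = 0xA098A1

0xA098A1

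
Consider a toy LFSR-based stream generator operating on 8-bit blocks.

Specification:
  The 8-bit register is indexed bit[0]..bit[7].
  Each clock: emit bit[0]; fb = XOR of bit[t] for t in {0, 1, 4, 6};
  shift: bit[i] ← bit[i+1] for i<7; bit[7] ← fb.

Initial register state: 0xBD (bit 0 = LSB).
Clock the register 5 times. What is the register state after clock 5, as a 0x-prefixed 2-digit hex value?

reg_0 = 0xBD
clock 1: out=1, reg = 0x5E
clock 2: out=0, reg = 0xAF
clock 3: out=1, reg = 0x57
clock 4: out=1, reg = 0x2B
clock 5: out=1, reg = 0x15

0x15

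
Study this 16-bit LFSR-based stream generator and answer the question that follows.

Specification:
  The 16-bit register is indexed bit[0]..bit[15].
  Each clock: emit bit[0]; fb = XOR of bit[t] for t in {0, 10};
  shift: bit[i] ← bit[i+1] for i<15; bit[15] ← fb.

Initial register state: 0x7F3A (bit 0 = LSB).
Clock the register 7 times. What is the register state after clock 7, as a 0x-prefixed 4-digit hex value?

0xCAFE

reg_0 = 0x7F3A
clock 1: out=0, reg = 0xBF9D
clock 2: out=1, reg = 0x5FCE
clock 3: out=0, reg = 0xAFE7
clock 4: out=1, reg = 0x57F3
clock 5: out=1, reg = 0x2BF9
clock 6: out=1, reg = 0x95FC
clock 7: out=0, reg = 0xCAFE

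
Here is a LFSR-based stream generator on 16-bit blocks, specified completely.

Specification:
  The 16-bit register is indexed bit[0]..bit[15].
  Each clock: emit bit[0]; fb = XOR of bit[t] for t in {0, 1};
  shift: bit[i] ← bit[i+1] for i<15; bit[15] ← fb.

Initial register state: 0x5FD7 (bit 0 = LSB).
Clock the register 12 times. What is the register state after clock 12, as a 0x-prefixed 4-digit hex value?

reg_0 = 0x5FD7
clock 1: out=1, reg = 0x2FEB
clock 2: out=1, reg = 0x17F5
clock 3: out=1, reg = 0x8BFA
clock 4: out=0, reg = 0xC5FD
clock 5: out=1, reg = 0xE2FE
clock 6: out=0, reg = 0xF17F
clock 7: out=1, reg = 0x78BF
clock 8: out=1, reg = 0x3C5F
clock 9: out=1, reg = 0x1E2F
clock 10: out=1, reg = 0x0F17
clock 11: out=1, reg = 0x078B
clock 12: out=1, reg = 0x03C5

0x03C5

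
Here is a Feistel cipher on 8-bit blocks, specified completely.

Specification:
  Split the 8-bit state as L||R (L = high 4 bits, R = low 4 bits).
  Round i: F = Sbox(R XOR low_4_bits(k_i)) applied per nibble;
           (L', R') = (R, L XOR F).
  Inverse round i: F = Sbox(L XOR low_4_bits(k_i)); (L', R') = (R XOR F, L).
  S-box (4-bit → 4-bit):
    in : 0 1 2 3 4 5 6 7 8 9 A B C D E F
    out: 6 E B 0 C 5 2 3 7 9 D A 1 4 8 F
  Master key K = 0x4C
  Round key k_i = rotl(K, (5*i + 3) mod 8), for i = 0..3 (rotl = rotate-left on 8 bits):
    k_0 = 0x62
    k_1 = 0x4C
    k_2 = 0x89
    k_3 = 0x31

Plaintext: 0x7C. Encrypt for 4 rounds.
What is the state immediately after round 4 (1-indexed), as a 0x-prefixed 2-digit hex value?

s_0 = plaintext = 0x7C
s_1 = Round(s_0, k_0) = 0xCF
s_2 = Round(s_1, k_1) = 0xFC
s_3 = Round(s_2, k_2) = 0xCA
s_4 = Round(s_3, k_3) = 0xA6

0xA6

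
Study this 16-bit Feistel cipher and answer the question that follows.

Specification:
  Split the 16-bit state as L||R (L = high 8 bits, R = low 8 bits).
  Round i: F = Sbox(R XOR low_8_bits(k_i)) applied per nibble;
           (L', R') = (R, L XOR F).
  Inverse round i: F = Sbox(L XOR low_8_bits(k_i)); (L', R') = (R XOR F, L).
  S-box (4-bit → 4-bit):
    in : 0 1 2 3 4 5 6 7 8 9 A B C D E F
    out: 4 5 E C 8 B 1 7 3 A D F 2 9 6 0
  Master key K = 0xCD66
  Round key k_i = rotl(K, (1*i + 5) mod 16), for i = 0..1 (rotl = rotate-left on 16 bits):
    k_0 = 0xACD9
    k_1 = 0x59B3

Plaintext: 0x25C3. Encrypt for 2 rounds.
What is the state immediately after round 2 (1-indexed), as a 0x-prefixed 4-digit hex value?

0x78EC

s_0 = plaintext = 0x25C3
s_1 = Round(s_0, k_0) = 0xC378
s_2 = Round(s_1, k_1) = 0x78EC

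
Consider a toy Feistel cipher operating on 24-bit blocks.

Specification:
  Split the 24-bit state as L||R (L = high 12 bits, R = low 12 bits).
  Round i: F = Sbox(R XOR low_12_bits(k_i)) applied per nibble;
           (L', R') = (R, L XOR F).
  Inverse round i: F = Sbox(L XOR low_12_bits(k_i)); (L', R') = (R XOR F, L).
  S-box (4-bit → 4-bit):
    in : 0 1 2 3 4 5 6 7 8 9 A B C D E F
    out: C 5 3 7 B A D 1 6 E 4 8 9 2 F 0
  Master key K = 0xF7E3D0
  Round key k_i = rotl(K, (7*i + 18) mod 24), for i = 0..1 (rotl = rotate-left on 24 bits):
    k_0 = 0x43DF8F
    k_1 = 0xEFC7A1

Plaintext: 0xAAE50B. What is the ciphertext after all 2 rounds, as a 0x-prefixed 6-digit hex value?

0xEC5BD0

s_0 = plaintext = 0xAAE50B
s_1 = Round(s_0, k_0) = 0x50BEC5
s_2 = Round(s_1, k_1) = 0xEC5BD0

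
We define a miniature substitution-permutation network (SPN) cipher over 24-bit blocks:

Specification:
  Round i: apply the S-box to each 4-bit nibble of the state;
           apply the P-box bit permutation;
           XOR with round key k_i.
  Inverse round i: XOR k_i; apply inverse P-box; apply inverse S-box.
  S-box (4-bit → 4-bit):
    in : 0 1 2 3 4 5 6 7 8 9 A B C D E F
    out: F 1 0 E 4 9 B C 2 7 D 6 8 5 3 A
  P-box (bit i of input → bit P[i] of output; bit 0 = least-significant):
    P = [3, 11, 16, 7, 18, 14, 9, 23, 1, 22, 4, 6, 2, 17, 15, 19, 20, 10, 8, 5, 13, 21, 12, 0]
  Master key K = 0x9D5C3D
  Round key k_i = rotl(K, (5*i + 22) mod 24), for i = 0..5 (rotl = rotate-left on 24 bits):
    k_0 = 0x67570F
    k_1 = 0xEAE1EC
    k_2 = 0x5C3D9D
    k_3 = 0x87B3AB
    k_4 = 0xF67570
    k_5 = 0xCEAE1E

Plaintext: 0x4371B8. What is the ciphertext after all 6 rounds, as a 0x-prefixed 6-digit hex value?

s_0 = plaintext = 0x4371B8
s_1 = Round(s_0, k_0) = 0x6F882D
s_2 = Round(s_1, k_1) = 0x89C5C5
s_3 = Round(s_2, k_2) = 0xE43857
s_4 = Round(s_3, k_3) = 0x68122B
s_5 = Round(s_4, k_4) = 0xD75975
s_6 = Round(s_5, k_5) = 0x069DA0

0x069DA0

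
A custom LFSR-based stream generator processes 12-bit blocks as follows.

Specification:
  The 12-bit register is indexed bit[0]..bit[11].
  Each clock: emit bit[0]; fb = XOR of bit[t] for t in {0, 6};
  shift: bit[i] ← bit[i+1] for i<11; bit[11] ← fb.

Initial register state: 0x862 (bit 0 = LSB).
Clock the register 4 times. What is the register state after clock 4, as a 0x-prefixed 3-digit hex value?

0x386

reg_0 = 0x862
clock 1: out=0, reg = 0xC31
clock 2: out=1, reg = 0xE18
clock 3: out=0, reg = 0x70C
clock 4: out=0, reg = 0x386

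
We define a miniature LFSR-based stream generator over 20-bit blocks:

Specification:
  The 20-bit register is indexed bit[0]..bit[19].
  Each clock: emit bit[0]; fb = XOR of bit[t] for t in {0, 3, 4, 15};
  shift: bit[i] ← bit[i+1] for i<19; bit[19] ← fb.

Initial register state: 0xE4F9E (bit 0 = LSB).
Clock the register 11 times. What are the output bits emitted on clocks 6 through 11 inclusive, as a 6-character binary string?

001111

reg_0 = 0xE4F9E
clock 1: out=0, reg = 0x727CF
clock 2: out=1, reg = 0x393E7
clock 3: out=1, reg = 0x1C9F3
clock 4: out=1, reg = 0x8E4F9
clock 5: out=1, reg = 0x4727C
clock 6: out=0, reg = 0x2393E
clock 7: out=0, reg = 0x11C9F
clock 8: out=1, reg = 0x88E4F
clock 9: out=1, reg = 0xC4727
clock 10: out=1, reg = 0xE2393
clock 11: out=1, reg = 0x711C9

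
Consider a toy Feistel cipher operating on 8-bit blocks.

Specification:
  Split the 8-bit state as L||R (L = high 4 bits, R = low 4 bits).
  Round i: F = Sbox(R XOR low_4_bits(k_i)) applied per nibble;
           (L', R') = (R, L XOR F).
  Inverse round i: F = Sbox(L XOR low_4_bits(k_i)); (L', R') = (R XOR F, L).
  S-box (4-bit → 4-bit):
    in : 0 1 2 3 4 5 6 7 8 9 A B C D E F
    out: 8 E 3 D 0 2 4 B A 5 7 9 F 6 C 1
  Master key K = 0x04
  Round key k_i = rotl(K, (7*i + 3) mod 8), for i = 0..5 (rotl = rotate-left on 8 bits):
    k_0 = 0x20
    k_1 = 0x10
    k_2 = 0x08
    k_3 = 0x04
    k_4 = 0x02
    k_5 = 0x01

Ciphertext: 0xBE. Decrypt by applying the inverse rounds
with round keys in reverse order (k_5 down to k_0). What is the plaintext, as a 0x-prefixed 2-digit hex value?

0x25

s_0 = ciphertext = 0xBE
s_1 = InvRound(s_0, k_5) = 0x9B
s_2 = InvRound(s_1, k_4) = 0x29
s_3 = InvRound(s_2, k_3) = 0xD2
s_4 = InvRound(s_3, k_2) = 0x0D
s_5 = InvRound(s_4, k_1) = 0x50
s_6 = InvRound(s_5, k_0) = 0x25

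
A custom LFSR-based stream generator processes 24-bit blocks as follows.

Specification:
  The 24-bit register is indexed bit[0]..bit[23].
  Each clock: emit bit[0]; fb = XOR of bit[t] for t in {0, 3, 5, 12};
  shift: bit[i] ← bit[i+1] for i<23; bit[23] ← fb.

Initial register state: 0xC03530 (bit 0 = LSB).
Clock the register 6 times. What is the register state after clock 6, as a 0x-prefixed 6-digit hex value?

0xF300D4

reg_0 = 0xC03530
clock 1: out=0, reg = 0x601A98
clock 2: out=0, reg = 0x300D4C
clock 3: out=0, reg = 0x9806A6
clock 4: out=0, reg = 0xCC0353
clock 5: out=1, reg = 0xE601A9
clock 6: out=1, reg = 0xF300D4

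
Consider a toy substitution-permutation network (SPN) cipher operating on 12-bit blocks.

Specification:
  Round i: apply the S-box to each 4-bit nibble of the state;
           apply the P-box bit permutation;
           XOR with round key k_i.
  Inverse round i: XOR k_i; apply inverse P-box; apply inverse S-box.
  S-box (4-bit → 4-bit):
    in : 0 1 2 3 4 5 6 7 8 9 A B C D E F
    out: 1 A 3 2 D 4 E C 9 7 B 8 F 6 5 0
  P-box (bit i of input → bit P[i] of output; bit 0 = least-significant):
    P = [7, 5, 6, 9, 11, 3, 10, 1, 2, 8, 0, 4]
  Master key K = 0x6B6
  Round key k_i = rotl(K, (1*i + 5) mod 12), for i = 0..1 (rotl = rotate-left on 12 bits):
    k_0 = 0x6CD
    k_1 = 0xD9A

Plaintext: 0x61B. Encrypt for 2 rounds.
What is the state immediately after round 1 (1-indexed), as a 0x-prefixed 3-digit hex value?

0x5D6

s_0 = plaintext = 0x61B
s_1 = Round(s_0, k_0) = 0x5D6
s_2 = Round(s_1, k_1) = 0xBF3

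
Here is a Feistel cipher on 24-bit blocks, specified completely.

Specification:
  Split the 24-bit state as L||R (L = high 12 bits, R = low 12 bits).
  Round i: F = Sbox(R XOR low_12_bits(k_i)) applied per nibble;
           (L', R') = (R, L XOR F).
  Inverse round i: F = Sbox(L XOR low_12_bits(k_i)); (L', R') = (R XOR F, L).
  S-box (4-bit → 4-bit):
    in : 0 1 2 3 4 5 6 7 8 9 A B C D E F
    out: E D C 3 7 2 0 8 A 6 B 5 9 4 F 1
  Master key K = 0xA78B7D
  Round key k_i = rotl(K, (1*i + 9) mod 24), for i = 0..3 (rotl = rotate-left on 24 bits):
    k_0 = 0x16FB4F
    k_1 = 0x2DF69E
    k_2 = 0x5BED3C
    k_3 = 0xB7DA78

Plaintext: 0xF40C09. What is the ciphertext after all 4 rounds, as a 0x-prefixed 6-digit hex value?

0xE9B645

s_0 = plaintext = 0xF40C09
s_1 = Round(s_0, k_0) = 0xC09730
s_2 = Round(s_1, k_1) = 0x7301B6
s_3 = Round(s_2, k_2) = 0x1B6E9B
s_4 = Round(s_3, k_3) = 0xE9B645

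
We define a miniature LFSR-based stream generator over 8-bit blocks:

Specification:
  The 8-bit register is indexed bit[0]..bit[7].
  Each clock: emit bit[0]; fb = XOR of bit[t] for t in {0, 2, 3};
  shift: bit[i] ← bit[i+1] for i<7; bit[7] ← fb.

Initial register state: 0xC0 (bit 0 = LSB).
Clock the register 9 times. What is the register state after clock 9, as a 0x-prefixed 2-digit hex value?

reg_0 = 0xC0
clock 1: out=0, reg = 0x60
clock 2: out=0, reg = 0x30
clock 3: out=0, reg = 0x18
clock 4: out=0, reg = 0x8C
clock 5: out=0, reg = 0x46
clock 6: out=0, reg = 0xA3
clock 7: out=1, reg = 0xD1
clock 8: out=1, reg = 0xE8
clock 9: out=0, reg = 0xF4

0xF4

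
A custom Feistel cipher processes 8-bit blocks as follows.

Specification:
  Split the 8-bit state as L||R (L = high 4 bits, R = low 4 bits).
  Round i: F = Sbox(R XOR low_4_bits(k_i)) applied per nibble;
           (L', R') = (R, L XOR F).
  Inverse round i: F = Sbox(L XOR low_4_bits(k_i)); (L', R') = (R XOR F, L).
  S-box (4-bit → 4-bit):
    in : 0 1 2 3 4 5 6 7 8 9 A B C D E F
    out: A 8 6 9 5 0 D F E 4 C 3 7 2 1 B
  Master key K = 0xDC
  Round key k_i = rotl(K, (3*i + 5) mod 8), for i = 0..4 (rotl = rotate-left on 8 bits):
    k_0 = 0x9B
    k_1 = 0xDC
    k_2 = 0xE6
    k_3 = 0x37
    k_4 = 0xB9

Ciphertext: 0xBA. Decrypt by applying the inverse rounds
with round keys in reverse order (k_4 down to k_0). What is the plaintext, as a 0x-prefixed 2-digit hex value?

0xE0

s_0 = ciphertext = 0xBA
s_1 = InvRound(s_0, k_4) = 0xCB
s_2 = InvRound(s_1, k_3) = 0x8C
s_3 = InvRound(s_2, k_2) = 0xD8
s_4 = InvRound(s_3, k_1) = 0x0D
s_5 = InvRound(s_4, k_0) = 0xE0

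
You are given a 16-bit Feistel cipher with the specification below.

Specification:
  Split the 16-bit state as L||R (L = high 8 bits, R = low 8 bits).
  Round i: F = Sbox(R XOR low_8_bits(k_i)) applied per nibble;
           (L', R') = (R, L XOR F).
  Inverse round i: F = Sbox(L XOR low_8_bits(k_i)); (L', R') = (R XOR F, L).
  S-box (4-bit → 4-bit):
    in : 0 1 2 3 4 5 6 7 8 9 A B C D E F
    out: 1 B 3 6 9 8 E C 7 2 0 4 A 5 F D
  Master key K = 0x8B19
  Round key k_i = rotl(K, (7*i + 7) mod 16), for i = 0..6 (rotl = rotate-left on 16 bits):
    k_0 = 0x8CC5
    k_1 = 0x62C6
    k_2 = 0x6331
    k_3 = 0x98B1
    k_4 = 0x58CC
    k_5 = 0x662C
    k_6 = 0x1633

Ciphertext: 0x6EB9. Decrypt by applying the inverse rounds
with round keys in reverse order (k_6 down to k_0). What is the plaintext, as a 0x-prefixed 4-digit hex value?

s_0 = ciphertext = 0x6EB9
s_1 = InvRound(s_0, k_6) = 0x3C6E
s_2 = InvRound(s_1, k_5) = 0xDF3C
s_3 = InvRound(s_2, k_4) = 0x8ADF
s_4 = InvRound(s_3, k_3) = 0xBB8A
s_5 = InvRound(s_4, k_2) = 0xFABB
s_6 = InvRound(s_5, k_1) = 0xD1FA
s_7 = InvRound(s_6, k_0) = 0x43D1

0x43D1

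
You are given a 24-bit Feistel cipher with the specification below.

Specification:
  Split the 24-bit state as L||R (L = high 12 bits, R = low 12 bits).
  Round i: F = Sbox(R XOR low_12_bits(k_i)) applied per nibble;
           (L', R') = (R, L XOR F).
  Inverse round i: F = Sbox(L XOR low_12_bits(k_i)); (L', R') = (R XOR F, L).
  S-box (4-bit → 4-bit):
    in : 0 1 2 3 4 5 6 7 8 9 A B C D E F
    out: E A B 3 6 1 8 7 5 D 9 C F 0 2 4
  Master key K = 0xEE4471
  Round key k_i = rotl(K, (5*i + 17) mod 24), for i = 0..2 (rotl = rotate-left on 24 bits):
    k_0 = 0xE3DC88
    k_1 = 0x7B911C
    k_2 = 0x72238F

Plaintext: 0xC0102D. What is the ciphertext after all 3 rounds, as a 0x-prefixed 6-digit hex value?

0xB726D0

s_0 = plaintext = 0xC0102D
s_1 = Round(s_0, k_0) = 0x02D390
s_2 = Round(s_1, k_1) = 0x390B72
s_3 = Round(s_2, k_2) = 0xB726D0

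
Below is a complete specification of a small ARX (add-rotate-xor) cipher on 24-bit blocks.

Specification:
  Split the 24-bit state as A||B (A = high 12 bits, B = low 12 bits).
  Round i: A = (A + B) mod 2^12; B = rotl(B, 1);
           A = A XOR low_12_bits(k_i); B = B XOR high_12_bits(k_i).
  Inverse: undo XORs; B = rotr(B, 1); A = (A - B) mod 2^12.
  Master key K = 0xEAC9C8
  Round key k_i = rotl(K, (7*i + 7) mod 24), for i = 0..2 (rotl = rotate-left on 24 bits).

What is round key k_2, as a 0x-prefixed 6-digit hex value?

0x1D5939

K = 0xEAC9C8
k_0 = rotl(K, (7*0+7) mod 24) = rotl(K, 7) = 0x64E475
k_1 = rotl(K, (7*1+7) mod 24) = rotl(K, 14) = 0x723AB2
k_2 = rotl(K, (7*2+7) mod 24) = rotl(K, 21) = 0x1D5939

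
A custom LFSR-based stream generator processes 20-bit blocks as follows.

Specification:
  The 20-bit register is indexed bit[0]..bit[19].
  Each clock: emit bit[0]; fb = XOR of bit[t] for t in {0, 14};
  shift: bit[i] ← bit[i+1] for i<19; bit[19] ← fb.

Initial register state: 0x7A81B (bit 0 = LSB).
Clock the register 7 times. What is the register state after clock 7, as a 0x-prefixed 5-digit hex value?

0x8AF50

reg_0 = 0x7A81B
clock 1: out=1, reg = 0xBD40D
clock 2: out=1, reg = 0x5EA06
clock 3: out=0, reg = 0xAF503
clock 4: out=1, reg = 0x57A81
clock 5: out=1, reg = 0x2BD40
clock 6: out=0, reg = 0x15EA0
clock 7: out=0, reg = 0x8AF50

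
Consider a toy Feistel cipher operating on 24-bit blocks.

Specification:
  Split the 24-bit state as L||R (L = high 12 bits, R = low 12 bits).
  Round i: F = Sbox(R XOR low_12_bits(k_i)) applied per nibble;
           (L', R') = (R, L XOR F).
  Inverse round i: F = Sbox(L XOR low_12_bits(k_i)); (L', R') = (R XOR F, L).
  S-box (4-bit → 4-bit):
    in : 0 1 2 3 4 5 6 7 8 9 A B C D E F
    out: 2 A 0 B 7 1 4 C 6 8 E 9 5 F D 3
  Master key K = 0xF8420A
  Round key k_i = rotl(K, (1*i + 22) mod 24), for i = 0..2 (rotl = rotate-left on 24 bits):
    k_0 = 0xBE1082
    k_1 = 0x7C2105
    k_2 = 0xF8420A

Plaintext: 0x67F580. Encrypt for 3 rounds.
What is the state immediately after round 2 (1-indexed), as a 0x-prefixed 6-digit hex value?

0x75F19E

s_0 = plaintext = 0x67F580
s_1 = Round(s_0, k_0) = 0x58075F
s_2 = Round(s_1, k_1) = 0x75F19E
s_3 = Round(s_2, k_2) = 0x19ECD8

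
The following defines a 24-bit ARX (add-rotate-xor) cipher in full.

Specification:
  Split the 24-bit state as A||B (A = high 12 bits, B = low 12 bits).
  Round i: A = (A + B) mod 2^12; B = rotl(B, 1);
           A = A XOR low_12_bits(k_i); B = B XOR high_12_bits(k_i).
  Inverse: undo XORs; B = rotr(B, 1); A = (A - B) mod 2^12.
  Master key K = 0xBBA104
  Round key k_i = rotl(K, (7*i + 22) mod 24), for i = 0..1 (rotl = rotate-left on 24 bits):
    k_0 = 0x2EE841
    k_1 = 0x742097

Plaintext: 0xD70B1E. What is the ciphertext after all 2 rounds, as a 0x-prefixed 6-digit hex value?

0x535EE4

s_0 = plaintext = 0xD70B1E
s_1 = Round(s_0, k_0) = 0x0CF4D3
s_2 = Round(s_1, k_1) = 0x535EE4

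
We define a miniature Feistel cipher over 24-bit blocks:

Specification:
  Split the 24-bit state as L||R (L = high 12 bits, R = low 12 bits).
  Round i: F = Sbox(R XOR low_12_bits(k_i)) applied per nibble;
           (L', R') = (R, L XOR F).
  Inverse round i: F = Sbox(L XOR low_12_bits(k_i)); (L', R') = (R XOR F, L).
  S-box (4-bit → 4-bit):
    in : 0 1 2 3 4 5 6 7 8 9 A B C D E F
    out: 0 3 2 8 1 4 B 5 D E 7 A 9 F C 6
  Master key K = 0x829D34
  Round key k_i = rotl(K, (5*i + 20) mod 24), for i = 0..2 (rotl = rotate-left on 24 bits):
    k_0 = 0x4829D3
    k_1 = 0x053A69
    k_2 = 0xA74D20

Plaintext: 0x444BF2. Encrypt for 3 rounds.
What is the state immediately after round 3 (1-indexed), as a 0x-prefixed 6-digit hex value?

s_0 = plaintext = 0x444BF2
s_1 = Round(s_0, k_0) = 0xBF2667
s_2 = Round(s_1, k_1) = 0x6672FE
s_3 = Round(s_2, k_2) = 0x2FE09B

0x2FE09B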